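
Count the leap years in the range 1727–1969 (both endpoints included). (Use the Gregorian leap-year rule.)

59

Multiples of 4 in [1727,1969]: 61.
Of those, multiples of 100: 2 (not leap unless ÷400).
Multiples of 400: 0.
Leap years = 61 − 2 + 0 = 59.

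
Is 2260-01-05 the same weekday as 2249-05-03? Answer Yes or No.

From May 3, 2249 to Jan 5, 2260 is 3899 days.
3899 mod 7 = 0, so they are the same weekday.
(May 3, 2249 is a Thursday; Jan 5, 2260 is a Thursday.)

Yes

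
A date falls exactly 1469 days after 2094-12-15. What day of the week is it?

Tuesday

Dec 15, 2094 is a Wednesday.
1469 mod 7 = 6, so 1469 days after a Wednesday is Wednesday + 6 = Tuesday.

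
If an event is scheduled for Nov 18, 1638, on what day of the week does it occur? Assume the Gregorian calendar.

Thursday

Doomsday rule: the anchor day for the 1600s is Tuesday. For year 38: 38÷12 = 3 r 2, and 2÷4 = 0, so 3+2+0 = 5.
Tuesday + 5 ≡ Sunday — that's 1638's doomsday.
In November the doomsday date is Nov 7.
Nov 18 is 11 days after Nov 7; 11 mod 7 = 4, so Sunday + 4 = Thursday.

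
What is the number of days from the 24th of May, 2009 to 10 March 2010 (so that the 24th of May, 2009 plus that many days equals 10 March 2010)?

290

May 24, 2009 → Jun 24, 2009: 31 days (May has 31).
Jun 24, 2009 → Jul 24, 2009: 30 days (June has 30).
Jul 24, 2009 → Aug 24, 2009: 31 days (July has 31).
Aug 24, 2009 → Sep 24, 2009: 31 days (August has 31).
Sep 24, 2009 → Oct 24, 2009: 30 days (September has 30).
Oct 24, 2009 → Nov 24, 2009: 31 days (October has 31).
Nov 24, 2009 → Dec 24, 2009: 30 days (November has 30).
Dec 24, 2009 → Jan 24, 2010: 31 days (December has 31).
Jan 24, 2010 → Feb 24, 2010: 31 days (January has 31).
Feb 24, 2010 → Mar 10, 2010: 14 days.
Total: 290 days.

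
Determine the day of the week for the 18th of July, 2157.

Doomsday rule: the anchor day for the 2100s is Sunday. For year 57: 57÷12 = 4 r 9, and 9÷4 = 2, so 4+9+2 = 15.
Sunday + 15 ≡ Monday — that's 2157's doomsday.
In July the doomsday date is Jul 11.
Jul 18 is 7 days after Jul 11; 7 mod 7 = 0, so Monday + 0 = Monday.

Monday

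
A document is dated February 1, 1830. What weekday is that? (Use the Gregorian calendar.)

Monday

January 1, 1830 is a Friday.
Jan 1, 1830 → Feb 1, 1830: 31 days.
Total: 31 days.
31 mod 7 = 3, so Friday + 3 = Monday.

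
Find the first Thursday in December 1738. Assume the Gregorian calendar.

December 1, 1738 is a Monday.
The first Thursday is therefore December 4 (3 days later).

December 4, 1738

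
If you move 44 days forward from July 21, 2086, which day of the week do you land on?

First find the weekday of Jul 21, 2086. Doomsday rule: the anchor day for the 2000s is Tuesday. For year 86: 86÷12 = 7 r 2, and 2÷4 = 0, so 7+2+0 = 9.
Tuesday + 9 ≡ Thursday — that's 2086's doomsday.
In July the doomsday date is Jul 11.
Jul 21 is 10 days after Jul 11; 10 mod 7 = 3, so Thursday + 3 = Sunday.
44 mod 7 = 2, so 44 days after a Sunday is Sunday + 2 = Tuesday.

Tuesday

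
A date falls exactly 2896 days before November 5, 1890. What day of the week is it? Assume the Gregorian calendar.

First find the weekday of Nov 5, 1890. Doomsday rule: the anchor day for the 1800s is Friday. For year 90: 90÷12 = 7 r 6, and 6÷4 = 1, so 7+6+1 = 14.
Friday + 14 ≡ Friday — that's 1890's doomsday.
In November the doomsday date is Nov 7.
Nov 5 is 2 days before Nov 7; 2 mod 7 = 2, so Friday − 2 = Wednesday.
2896 mod 7 = 5, so 2896 days before a Wednesday is Wednesday − 5 = Friday.

Friday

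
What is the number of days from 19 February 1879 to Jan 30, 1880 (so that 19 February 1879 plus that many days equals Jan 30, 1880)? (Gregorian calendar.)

Feb 19, 1879 → Mar 19, 1879: 28 days (February has 28).
Mar 19, 1879 → Apr 19, 1879: 31 days (March has 31).
Apr 19, 1879 → May 19, 1879: 30 days (April has 30).
May 19, 1879 → Jun 19, 1879: 31 days (May has 31).
Jun 19, 1879 → Jul 19, 1879: 30 days (June has 30).
Jul 19, 1879 → Aug 19, 1879: 31 days (July has 31).
Aug 19, 1879 → Sep 19, 1879: 31 days (August has 31).
Sep 19, 1879 → Oct 19, 1879: 30 days (September has 30).
Oct 19, 1879 → Nov 19, 1879: 31 days (October has 31).
Nov 19, 1879 → Dec 19, 1879: 30 days (November has 30).
Dec 19, 1879 → Jan 19, 1880: 31 days (December has 31).
Jan 19, 1880 → Jan 30, 1880: 11 days.
Total: 345 days.

345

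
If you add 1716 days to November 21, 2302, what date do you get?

August 3, 2307

+365 (one year) → Nov 21, 2303 (1351 left).
+366 (one year; includes Feb 29, 2304) → Nov 21, 2304 (985 left).
+365 (one year) → Nov 21, 2305 (620 left).
+365 (one year) → Nov 21, 2306 (255 left).
Nov has 30 days: +10 → Dec 1, 2306 (245 left).
Dec has 31 days: +31 → Jan 1, 2307 (214 left).
Jan has 31 days: +31 → Feb 1, 2307 (183 left).
Feb has 28 days: +28 → Mar 1, 2307 (155 left).
Mar has 31 days: +31 → Apr 1, 2307 (124 left).
Apr has 30 days: +30 → May 1, 2307 (94 left).
May has 31 days: +31 → Jun 1, 2307 (63 left).
Jun has 30 days: +30 → Jul 1, 2307 (33 left).
Jul has 31 days: +31 → Aug 1, 2307 (2 left).
+2 → Aug 3, 2307.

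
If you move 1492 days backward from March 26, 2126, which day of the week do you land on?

First find the weekday of Mar 26, 2126. Doomsday rule: the anchor day for the 2100s is Sunday. For year 26: 26÷12 = 2 r 2, and 2÷4 = 0, so 2+2+0 = 4.
Sunday + 4 ≡ Thursday — that's 2126's doomsday.
In March the doomsday date is Mar 14.
Mar 26 is 12 days after Mar 14; 12 mod 7 = 5, so Thursday + 5 = Tuesday.
1492 mod 7 = 1, so 1492 days before a Tuesday is Tuesday − 1 = Monday.

Monday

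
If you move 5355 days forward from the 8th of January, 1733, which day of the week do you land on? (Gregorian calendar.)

Jan 8, 1733 is a Thursday.
5355 mod 7 = 0, so 5355 days after a Thursday is Thursday + 0 = Thursday.

Thursday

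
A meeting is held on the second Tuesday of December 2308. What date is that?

December 1, 2308 is a Tuesday.
The first Tuesday is therefore December 1 (same day).
The second Tuesday is 1 + 1×7 = December 8.

December 8, 2308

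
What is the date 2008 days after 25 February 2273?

August 26, 2278

+365 (one year) → Feb 25, 2274 (1643 left).
+365 (one year) → Feb 25, 2275 (1278 left).
+365 (one year) → Feb 25, 2276 (913 left).
+366 (one year; includes Feb 29, 2276) → Feb 25, 2277 (547 left).
+365 (one year) → Feb 25, 2278 (182 left).
Feb has 28 days: +4 → Mar 1, 2278 (178 left).
Mar has 31 days: +31 → Apr 1, 2278 (147 left).
Apr has 30 days: +30 → May 1, 2278 (117 left).
May has 31 days: +31 → Jun 1, 2278 (86 left).
Jun has 30 days: +30 → Jul 1, 2278 (56 left).
Jul has 31 days: +31 → Aug 1, 2278 (25 left).
+25 → Aug 26, 2278.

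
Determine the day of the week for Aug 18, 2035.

Saturday

Doomsday rule: the anchor day for the 2000s is Tuesday. For year 35: 35÷12 = 2 r 11, and 11÷4 = 2, so 2+11+2 = 15.
Tuesday + 15 ≡ Wednesday — that's 2035's doomsday.
In August the doomsday date is Aug 8.
Aug 18 is 10 days after Aug 8; 10 mod 7 = 3, so Wednesday + 3 = Saturday.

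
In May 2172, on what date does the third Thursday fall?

May 1, 2172 is a Friday.
The first Thursday is therefore May 7 (6 days later).
The third Thursday is 7 + 2×7 = May 21.

May 21, 2172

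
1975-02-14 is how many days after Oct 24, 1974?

Oct 24, 1974 → Nov 24, 1974: 31 days (October has 31).
Nov 24, 1974 → Dec 24, 1974: 30 days (November has 30).
Dec 24, 1974 → Jan 24, 1975: 31 days (December has 31).
Jan 24, 1975 → Feb 14, 1975: 21 days.
Total: 113 days.

113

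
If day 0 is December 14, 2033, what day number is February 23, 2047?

4819

Dec 14, 2033 → Dec 14, 2034: 365 days.
Dec 14, 2034 → Dec 14, 2035: 365 days.
Dec 14, 2035 → Dec 14, 2036: 366 days (Feb 29, 2036 is in that span).
Dec 14, 2036 → Dec 14, 2037: 365 days.
Dec 14, 2037 → Dec 14, 2038: 365 days.
Dec 14, 2038 → Dec 14, 2039: 365 days.
Dec 14, 2039 → Dec 14, 2040: 366 days (Feb 29, 2040 is in that span).
Dec 14, 2040 → Dec 14, 2041: 365 days.
Dec 14, 2041 → Dec 14, 2042: 365 days.
Dec 14, 2042 → Dec 14, 2043: 365 days.
Dec 14, 2043 → Dec 14, 2044: 366 days (Feb 29, 2044 is in that span).
Dec 14, 2044 → Dec 14, 2045: 365 days.
Dec 14, 2045 → Dec 14, 2046: 365 days.
Dec 14, 2046 → Jan 14, 2047: 31 days (December has 31).
Jan 14, 2047 → Feb 14, 2047: 31 days (January has 31).
Feb 14, 2047 → Feb 23, 2047: 9 days.
Total: 4819 days.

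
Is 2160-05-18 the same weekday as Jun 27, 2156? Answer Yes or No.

From Jun 27, 2156 to May 18, 2160 is 1421 days.
1421 mod 7 = 0, so they are the same weekday.
(Jun 27, 2156 is a Sunday; May 18, 2160 is a Sunday.)

Yes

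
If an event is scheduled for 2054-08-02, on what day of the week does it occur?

Sunday

Doomsday rule: the anchor day for the 2000s is Tuesday. For year 54: 54÷12 = 4 r 6, and 6÷4 = 1, so 4+6+1 = 11.
Tuesday + 11 ≡ Saturday — that's 2054's doomsday.
In August the doomsday date is Aug 8.
Aug 2 is 6 days before Aug 8; 6 mod 7 = 6, so Saturday − 6 = Sunday.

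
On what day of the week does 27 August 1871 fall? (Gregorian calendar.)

January 1, 1871 is a Sunday.
Jan 1, 1871 → Feb 1, 1871: 31 days (January has 31).
Feb 1, 1871 → Mar 1, 1871: 28 days (February has 28).
Mar 1, 1871 → Apr 1, 1871: 31 days (March has 31).
Apr 1, 1871 → May 1, 1871: 30 days (April has 30).
May 1, 1871 → Jun 1, 1871: 31 days (May has 31).
Jun 1, 1871 → Jul 1, 1871: 30 days (June has 30).
Jul 1, 1871 → Aug 1, 1871: 31 days (July has 31).
Aug 1, 1871 → Aug 27, 1871: 26 days.
Total: 238 days.
238 mod 7 = 0, so Sunday + 0 = Sunday.

Sunday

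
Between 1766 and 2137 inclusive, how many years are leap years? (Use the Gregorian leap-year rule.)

Multiples of 4 in [1766,2137]: 93.
Of those, multiples of 100: 4 (not leap unless ÷400).
Multiples of 400: 1.
Leap years = 93 − 4 + 1 = 90.

90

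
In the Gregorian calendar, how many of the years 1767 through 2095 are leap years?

80

Multiples of 4 in [1767,2095]: 82.
Of those, multiples of 100: 3 (not leap unless ÷400).
Multiples of 400: 1.
Leap years = 82 − 3 + 1 = 80.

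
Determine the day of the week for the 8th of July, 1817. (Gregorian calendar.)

Tuesday

Doomsday rule: the anchor day for the 1800s is Friday. For year 17: 17÷12 = 1 r 5, and 5÷4 = 1, so 1+5+1 = 7.
Friday + 7 ≡ Friday — that's 1817's doomsday.
In July the doomsday date is Jul 11.
Jul 8 is 3 days before Jul 11; 3 mod 7 = 3, so Friday − 3 = Tuesday.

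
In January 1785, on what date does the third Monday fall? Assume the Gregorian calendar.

January 1, 1785 is a Saturday.
The first Monday is therefore January 3 (2 days later).
The third Monday is 3 + 2×7 = January 17.

January 17, 1785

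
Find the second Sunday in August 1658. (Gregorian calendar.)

August 1, 1658 is a Thursday.
The first Sunday is therefore August 4 (3 days later).
The second Sunday is 4 + 1×7 = August 11.

August 11, 1658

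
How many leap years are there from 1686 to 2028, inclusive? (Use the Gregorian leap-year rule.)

Multiples of 4 in [1686,2028]: 86.
Of those, multiples of 100: 4 (not leap unless ÷400).
Multiples of 400: 1.
Leap years = 86 − 4 + 1 = 83.

83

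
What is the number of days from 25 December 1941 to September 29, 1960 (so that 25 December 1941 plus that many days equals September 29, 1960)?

Dec 25, 1941 → Dec 25, 1942: 365 days.
Dec 25, 1942 → Dec 25, 1943: 365 days.
Dec 25, 1943 → Dec 25, 1944: 366 days (Feb 29, 1944 is in that span).
Dec 25, 1944 → Dec 25, 1945: 365 days.
Dec 25, 1945 → Dec 25, 1946: 365 days.
Dec 25, 1946 → Dec 25, 1947: 365 days.
Dec 25, 1947 → Dec 25, 1948: 366 days (Feb 29, 1948 is in that span).
Dec 25, 1948 → Dec 25, 1949: 365 days.
Dec 25, 1949 → Dec 25, 1950: 365 days.
Dec 25, 1950 → Dec 25, 1951: 365 days.
Dec 25, 1951 → Dec 25, 1952: 366 days (Feb 29, 1952 is in that span).
Dec 25, 1952 → Dec 25, 1953: 365 days.
Dec 25, 1953 → Dec 25, 1954: 365 days.
Dec 25, 1954 → Dec 25, 1955: 365 days.
Dec 25, 1955 → Dec 25, 1956: 366 days (Feb 29, 1956 is in that span).
Dec 25, 1956 → Dec 25, 1957: 365 days.
Dec 25, 1957 → Dec 25, 1958: 365 days.
Dec 25, 1958 → Dec 25, 1959: 365 days.
Dec 25, 1959 → Jan 25, 1960: 31 days (December has 31).
Jan 25, 1960 → Feb 25, 1960: 31 days (January has 31).
Feb 25, 1960 → Mar 25, 1960: 29 days (February has 29).
Mar 25, 1960 → Apr 25, 1960: 31 days (March has 31).
Apr 25, 1960 → May 25, 1960: 30 days (April has 30).
May 25, 1960 → Jun 25, 1960: 31 days (May has 31).
Jun 25, 1960 → Jul 25, 1960: 30 days (June has 30).
Jul 25, 1960 → Aug 25, 1960: 31 days (July has 31).
Aug 25, 1960 → Sep 25, 1960: 31 days (August has 31).
Sep 25, 1960 → Sep 29, 1960: 4 days.
Total: 6853 days.

6853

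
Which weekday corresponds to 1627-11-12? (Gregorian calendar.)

Doomsday rule: the anchor day for the 1600s is Tuesday. For year 27: 27÷12 = 2 r 3, and 3÷4 = 0, so 2+3+0 = 5.
Tuesday + 5 ≡ Sunday — that's 1627's doomsday.
In November the doomsday date is Nov 7.
Nov 12 is 5 days after Nov 7; 5 mod 7 = 5, so Sunday + 5 = Friday.

Friday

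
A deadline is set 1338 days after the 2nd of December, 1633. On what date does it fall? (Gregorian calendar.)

+365 (one year) → Dec 2, 1634 (973 left).
+365 (one year) → Dec 2, 1635 (608 left).
+366 (one year; includes Feb 29, 1636) → Dec 2, 1636 (242 left).
Dec has 31 days: +30 → Jan 1, 1637 (212 left).
Jan has 31 days: +31 → Feb 1, 1637 (181 left).
Feb has 28 days: +28 → Mar 1, 1637 (153 left).
Mar has 31 days: +31 → Apr 1, 1637 (122 left).
Apr has 30 days: +30 → May 1, 1637 (92 left).
May has 31 days: +31 → Jun 1, 1637 (61 left).
Jun has 30 days: +30 → Jul 1, 1637 (31 left).
Jul has 31 days: +31 → Aug 1, 1637 (0 left).

August 1, 1637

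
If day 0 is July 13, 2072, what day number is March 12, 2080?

Jul 13, 2072 → Jul 13, 2073: 365 days.
Jul 13, 2073 → Jul 13, 2074: 365 days.
Jul 13, 2074 → Jul 13, 2075: 365 days.
Jul 13, 2075 → Jul 13, 2076: 366 days (Feb 29, 2076 is in that span).
Jul 13, 2076 → Jul 13, 2077: 365 days.
Jul 13, 2077 → Jul 13, 2078: 365 days.
Jul 13, 2078 → Jul 13, 2079: 365 days.
Jul 13, 2079 → Aug 13, 2079: 31 days (July has 31).
Aug 13, 2079 → Sep 13, 2079: 31 days (August has 31).
Sep 13, 2079 → Oct 13, 2079: 30 days (September has 30).
Oct 13, 2079 → Nov 13, 2079: 31 days (October has 31).
Nov 13, 2079 → Dec 13, 2079: 30 days (November has 30).
Dec 13, 2079 → Jan 13, 2080: 31 days (December has 31).
Jan 13, 2080 → Feb 13, 2080: 31 days (January has 31).
Feb 13, 2080 → Mar 12, 2080: 28 days.
Total: 2799 days.

2799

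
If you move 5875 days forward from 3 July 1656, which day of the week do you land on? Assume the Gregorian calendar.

Wednesday

First find the weekday of Jul 3, 1656. Doomsday rule: the anchor day for the 1600s is Tuesday. For year 56: 56÷12 = 4 r 8, and 8÷4 = 2, so 4+8+2 = 14.
Tuesday + 14 ≡ Tuesday — that's 1656's doomsday.
In July the doomsday date is Jul 11.
Jul 3 is 8 days before Jul 11; 8 mod 7 = 1, so Tuesday − 1 = Monday.
5875 mod 7 = 2, so 5875 days after a Monday is Monday + 2 = Wednesday.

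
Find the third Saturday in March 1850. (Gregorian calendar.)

March 16, 1850

March 1, 1850 is a Friday.
The first Saturday is therefore March 2 (1 days later).
The third Saturday is 2 + 2×7 = March 16.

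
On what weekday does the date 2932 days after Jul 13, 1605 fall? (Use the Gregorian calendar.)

Tuesday

Jul 13, 1605 is a Wednesday.
2932 mod 7 = 6, so 2932 days after a Wednesday is Wednesday + 6 = Tuesday.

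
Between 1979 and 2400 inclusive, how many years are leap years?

103

Multiples of 4 in [1979,2400]: 106.
Of those, multiples of 100: 5 (not leap unless ÷400).
Multiples of 400: 2.
Leap years = 106 − 5 + 2 = 103.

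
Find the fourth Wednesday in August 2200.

August 1, 2200 is a Friday.
The first Wednesday is therefore August 6 (5 days later).
The fourth Wednesday is 6 + 3×7 = August 27.

August 27, 2200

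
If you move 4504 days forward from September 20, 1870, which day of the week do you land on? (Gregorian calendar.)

First find the weekday of Sep 20, 1870. Doomsday rule: the anchor day for the 1800s is Friday. For year 70: 70÷12 = 5 r 10, and 10÷4 = 2, so 5+10+2 = 17.
Friday + 17 ≡ Monday — that's 1870's doomsday.
In September the doomsday date is Sep 5.
Sep 20 is 15 days after Sep 5; 15 mod 7 = 1, so Monday + 1 = Tuesday.
4504 mod 7 = 3, so 4504 days after a Tuesday is Tuesday + 3 = Friday.

Friday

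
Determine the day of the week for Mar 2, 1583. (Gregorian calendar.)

Doomsday rule: the anchor day for the 1500s is Wednesday. For year 83: 83÷12 = 6 r 11, and 11÷4 = 2, so 6+11+2 = 19.
Wednesday + 19 ≡ Monday — that's 1583's doomsday.
In March the doomsday date is Mar 14.
Mar 2 is 12 days before Mar 14; 12 mod 7 = 5, so Monday − 5 = Wednesday.

Wednesday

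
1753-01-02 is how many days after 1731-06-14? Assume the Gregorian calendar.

7873

Jun 14, 1731 → Jun 14, 1732: 366 days (Feb 29, 1732 is in that span).
Jun 14, 1732 → Jun 14, 1733: 365 days.
Jun 14, 1733 → Jun 14, 1734: 365 days.
Jun 14, 1734 → Jun 14, 1735: 365 days.
Jun 14, 1735 → Jun 14, 1736: 366 days (Feb 29, 1736 is in that span).
Jun 14, 1736 → Jun 14, 1737: 365 days.
Jun 14, 1737 → Jun 14, 1738: 365 days.
Jun 14, 1738 → Jun 14, 1739: 365 days.
Jun 14, 1739 → Jun 14, 1740: 366 days (Feb 29, 1740 is in that span).
Jun 14, 1740 → Jun 14, 1741: 365 days.
Jun 14, 1741 → Jun 14, 1742: 365 days.
Jun 14, 1742 → Jun 14, 1743: 365 days.
Jun 14, 1743 → Jun 14, 1744: 366 days (Feb 29, 1744 is in that span).
Jun 14, 1744 → Jun 14, 1745: 365 days.
Jun 14, 1745 → Jun 14, 1746: 365 days.
Jun 14, 1746 → Jun 14, 1747: 365 days.
Jun 14, 1747 → Jun 14, 1748: 366 days (Feb 29, 1748 is in that span).
Jun 14, 1748 → Jun 14, 1749: 365 days.
Jun 14, 1749 → Jun 14, 1750: 365 days.
Jun 14, 1750 → Jun 14, 1751: 365 days.
Jun 14, 1751 → Jun 14, 1752: 366 days (Feb 29, 1752 is in that span).
Jun 14, 1752 → Jul 14, 1752: 30 days (June has 30).
Jul 14, 1752 → Aug 14, 1752: 31 days (July has 31).
Aug 14, 1752 → Sep 14, 1752: 31 days (August has 31).
Sep 14, 1752 → Oct 14, 1752: 30 days (September has 30).
Oct 14, 1752 → Nov 14, 1752: 31 days (October has 31).
Nov 14, 1752 → Dec 14, 1752: 30 days (November has 30).
Dec 14, 1752 → Jan 2, 1753: 19 days.
Total: 7873 days.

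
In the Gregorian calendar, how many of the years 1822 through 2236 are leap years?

Multiples of 4 in [1822,2236]: 104.
Of those, multiples of 100: 4 (not leap unless ÷400).
Multiples of 400: 1.
Leap years = 104 − 4 + 1 = 101.

101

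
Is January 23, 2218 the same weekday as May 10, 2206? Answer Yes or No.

No

From May 10, 2206 to Jan 23, 2218 is 4276 days.
4276 mod 7 = 6, so they are different weekdays.
(May 10, 2206 is a Saturday; Jan 23, 2218 is a Friday.)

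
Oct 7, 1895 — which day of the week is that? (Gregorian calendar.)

Monday

Doomsday rule: the anchor day for the 1800s is Friday. For year 95: 95÷12 = 7 r 11, and 11÷4 = 2, so 7+11+2 = 20.
Friday + 20 ≡ Thursday — that's 1895's doomsday.
In October the doomsday date is Oct 10.
Oct 7 is 3 days before Oct 10; 3 mod 7 = 3, so Thursday − 3 = Monday.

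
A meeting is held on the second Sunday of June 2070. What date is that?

June 8, 2070

June 1, 2070 is a Sunday.
The first Sunday is therefore June 1 (same day).
The second Sunday is 1 + 1×7 = June 8.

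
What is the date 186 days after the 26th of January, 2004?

July 30, 2004

Jan has 31 days: +6 → Feb 1, 2004 (180 left).
Feb has 29 days: +29 → Mar 1, 2004 (151 left).
Mar has 31 days: +31 → Apr 1, 2004 (120 left).
Apr has 30 days: +30 → May 1, 2004 (90 left).
May has 31 days: +31 → Jun 1, 2004 (59 left).
Jun has 30 days: +30 → Jul 1, 2004 (29 left).
+29 → Jul 30, 2004.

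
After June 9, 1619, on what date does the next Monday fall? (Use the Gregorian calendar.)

June 10, 1619

Jun 9, 1619 is a Sunday.
From Sunday to the next Monday is 1 day.
Jun 9, 1619 + 1 = Jun 10, 1619.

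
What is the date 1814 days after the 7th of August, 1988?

July 26, 1993

+365 (one year) → Aug 7, 1989 (1449 left).
+365 (one year) → Aug 7, 1990 (1084 left).
+365 (one year) → Aug 7, 1991 (719 left).
+366 (one year; includes Feb 29, 1992) → Aug 7, 1992 (353 left).
Aug has 31 days: +25 → Sep 1, 1992 (328 left).
Sep has 30 days: +30 → Oct 1, 1992 (298 left).
Oct has 31 days: +31 → Nov 1, 1992 (267 left).
Nov has 30 days: +30 → Dec 1, 1992 (237 left).
Dec has 31 days: +31 → Jan 1, 1993 (206 left).
Jan has 31 days: +31 → Feb 1, 1993 (175 left).
Feb has 28 days: +28 → Mar 1, 1993 (147 left).
Mar has 31 days: +31 → Apr 1, 1993 (116 left).
Apr has 30 days: +30 → May 1, 1993 (86 left).
May has 31 days: +31 → Jun 1, 1993 (55 left).
Jun has 30 days: +30 → Jul 1, 1993 (25 left).
+25 → Jul 26, 1993.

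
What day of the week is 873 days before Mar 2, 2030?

Monday

Mar 2, 2030 is a Saturday.
873 mod 7 = 5, so 873 days before a Saturday is Saturday − 5 = Monday.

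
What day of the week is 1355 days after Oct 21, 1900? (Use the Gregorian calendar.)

First find the weekday of Oct 21, 1900. Doomsday rule: the anchor day for the 1900s is Wednesday. For year 00: 0÷12 = 0 r 0, and 0÷4 = 0, so 0+0+0 = 0.
Wednesday + 0 ≡ Wednesday — that's 1900's doomsday.
In October the doomsday date is Oct 10.
Oct 21 is 11 days after Oct 10; 11 mod 7 = 4, so Wednesday + 4 = Sunday.
1355 mod 7 = 4, so 1355 days after a Sunday is Sunday + 4 = Thursday.

Thursday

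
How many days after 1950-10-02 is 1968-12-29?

6663

Oct 2, 1950 → Oct 2, 1951: 365 days.
Oct 2, 1951 → Oct 2, 1952: 366 days (Feb 29, 1952 is in that span).
Oct 2, 1952 → Oct 2, 1953: 365 days.
Oct 2, 1953 → Oct 2, 1954: 365 days.
Oct 2, 1954 → Oct 2, 1955: 365 days.
Oct 2, 1955 → Oct 2, 1956: 366 days (Feb 29, 1956 is in that span).
Oct 2, 1956 → Oct 2, 1957: 365 days.
Oct 2, 1957 → Oct 2, 1958: 365 days.
Oct 2, 1958 → Oct 2, 1959: 365 days.
Oct 2, 1959 → Oct 2, 1960: 366 days (Feb 29, 1960 is in that span).
Oct 2, 1960 → Oct 2, 1961: 365 days.
Oct 2, 1961 → Oct 2, 1962: 365 days.
Oct 2, 1962 → Oct 2, 1963: 365 days.
Oct 2, 1963 → Oct 2, 1964: 366 days (Feb 29, 1964 is in that span).
Oct 2, 1964 → Oct 2, 1965: 365 days.
Oct 2, 1965 → Oct 2, 1966: 365 days.
Oct 2, 1966 → Oct 2, 1967: 365 days.
Oct 2, 1967 → Oct 2, 1968: 366 days (Feb 29, 1968 is in that span).
Oct 2, 1968 → Nov 2, 1968: 31 days (October has 31).
Nov 2, 1968 → Dec 2, 1968: 30 days (November has 30).
Dec 2, 1968 → Dec 29, 1968: 27 days.
Total: 6663 days.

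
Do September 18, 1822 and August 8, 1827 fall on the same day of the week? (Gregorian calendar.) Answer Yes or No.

From Sep 18, 1822 to Aug 8, 1827 is 1785 days.
1785 mod 7 = 0, so they are the same weekday.
(Sep 18, 1822 is a Wednesday; Aug 8, 1827 is a Wednesday.)

Yes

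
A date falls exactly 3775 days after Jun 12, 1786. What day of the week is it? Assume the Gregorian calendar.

First find the weekday of Jun 12, 1786. Doomsday rule: the anchor day for the 1700s is Sunday. For year 86: 86÷12 = 7 r 2, and 2÷4 = 0, so 7+2+0 = 9.
Sunday + 9 ≡ Tuesday — that's 1786's doomsday.
In June the doomsday date is Jun 6.
Jun 12 is 6 days after Jun 6; 6 mod 7 = 6, so Tuesday + 6 = Monday.
3775 mod 7 = 2, so 3775 days after a Monday is Monday + 2 = Wednesday.

Wednesday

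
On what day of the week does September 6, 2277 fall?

Doomsday rule: the anchor day for the 2200s is Friday. For year 77: 77÷12 = 6 r 5, and 5÷4 = 1, so 6+5+1 = 12.
Friday + 12 ≡ Wednesday — that's 2277's doomsday.
In September the doomsday date is Sep 5.
Sep 6 is 1 day after Sep 5; 1 mod 7 = 1, so Wednesday + 1 = Thursday.

Thursday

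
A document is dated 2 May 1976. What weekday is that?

Sunday

Doomsday rule: the anchor day for the 1900s is Wednesday. For year 76: 76÷12 = 6 r 4, and 4÷4 = 1, so 6+4+1 = 11.
Wednesday + 11 ≡ Sunday — that's 1976's doomsday.
In May the doomsday date is May 9.
May 2 is 7 days before May 9; 7 mod 7 = 0, so Sunday − 0 = Sunday.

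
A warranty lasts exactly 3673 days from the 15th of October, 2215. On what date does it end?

+366 (one year; includes Feb 29, 2216) → Oct 15, 2216 (3307 left).
+365 (one year) → Oct 15, 2217 (2942 left).
+365 (one year) → Oct 15, 2218 (2577 left).
+365 (one year) → Oct 15, 2219 (2212 left).
+366 (one year; includes Feb 29, 2220) → Oct 15, 2220 (1846 left).
+365 (one year) → Oct 15, 2221 (1481 left).
+365 (one year) → Oct 15, 2222 (1116 left).
+365 (one year) → Oct 15, 2223 (751 left).
+366 (one year; includes Feb 29, 2224) → Oct 15, 2224 (385 left).
Oct has 31 days: +17 → Nov 1, 2224 (368 left).
Nov has 30 days: +30 → Dec 1, 2224 (338 left).
Dec has 31 days: +31 → Jan 1, 2225 (307 left).
Jan has 31 days: +31 → Feb 1, 2225 (276 left).
Feb has 28 days: +28 → Mar 1, 2225 (248 left).
Mar has 31 days: +31 → Apr 1, 2225 (217 left).
Apr has 30 days: +30 → May 1, 2225 (187 left).
May has 31 days: +31 → Jun 1, 2225 (156 left).
Jun has 30 days: +30 → Jul 1, 2225 (126 left).
Jul has 31 days: +31 → Aug 1, 2225 (95 left).
Aug has 31 days: +31 → Sep 1, 2225 (64 left).
Sep has 30 days: +30 → Oct 1, 2225 (34 left).
Oct has 31 days: +31 → Nov 1, 2225 (3 left).
+3 → Nov 4, 2225.

November 4, 2225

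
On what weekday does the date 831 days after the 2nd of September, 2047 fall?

Sep 2, 2047 is a Monday.
831 mod 7 = 5, so 831 days after a Monday is Monday + 5 = Saturday.

Saturday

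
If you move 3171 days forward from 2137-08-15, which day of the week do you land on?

Thursday

Aug 15, 2137 is a Thursday.
3171 mod 7 = 0, so 3171 days after a Thursday is Thursday + 0 = Thursday.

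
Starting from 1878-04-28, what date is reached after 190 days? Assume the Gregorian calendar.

Apr has 30 days: +3 → May 1, 1878 (187 left).
May has 31 days: +31 → Jun 1, 1878 (156 left).
Jun has 30 days: +30 → Jul 1, 1878 (126 left).
Jul has 31 days: +31 → Aug 1, 1878 (95 left).
Aug has 31 days: +31 → Sep 1, 1878 (64 left).
Sep has 30 days: +30 → Oct 1, 1878 (34 left).
Oct has 31 days: +31 → Nov 1, 1878 (3 left).
+3 → Nov 4, 1878.

November 4, 1878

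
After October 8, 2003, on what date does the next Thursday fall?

October 9, 2003

Oct 8, 2003 is a Wednesday.
From Wednesday to the next Thursday is 1 day.
Oct 8, 2003 + 1 = Oct 9, 2003.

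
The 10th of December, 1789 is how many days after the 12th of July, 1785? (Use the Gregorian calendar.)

Jul 12, 1785 → Jul 12, 1786: 365 days.
Jul 12, 1786 → Jul 12, 1787: 365 days.
Jul 12, 1787 → Jul 12, 1788: 366 days (Feb 29, 1788 is in that span).
Jul 12, 1788 → Jul 12, 1789: 365 days.
Jul 12, 1789 → Aug 12, 1789: 31 days (July has 31).
Aug 12, 1789 → Sep 12, 1789: 31 days (August has 31).
Sep 12, 1789 → Oct 12, 1789: 30 days (September has 30).
Oct 12, 1789 → Nov 12, 1789: 31 days (October has 31).
Nov 12, 1789 → Dec 10, 1789: 28 days.
Total: 1612 days.

1612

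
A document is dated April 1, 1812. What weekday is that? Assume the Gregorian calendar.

Doomsday rule: the anchor day for the 1800s is Friday. For year 12: 12÷12 = 1 r 0, and 0÷4 = 0, so 1+0+0 = 1.
Friday + 1 ≡ Saturday — that's 1812's doomsday.
In April the doomsday date is Apr 4.
Apr 1 is 3 days before Apr 4; 3 mod 7 = 3, so Saturday − 3 = Wednesday.

Wednesday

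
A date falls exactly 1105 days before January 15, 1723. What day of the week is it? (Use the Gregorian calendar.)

Saturday

First find the weekday of Jan 15, 1723. Doomsday rule: the anchor day for the 1700s is Sunday. For year 23: 23÷12 = 1 r 11, and 11÷4 = 2, so 1+11+2 = 14.
Sunday + 14 ≡ Sunday — that's 1723's doomsday.
In January the doomsday date is Jan 3 (1723 is not a leap year).
Jan 15 is 12 days after Jan 3; 12 mod 7 = 5, so Sunday + 5 = Friday.
1105 mod 7 = 6, so 1105 days before a Friday is Friday − 6 = Saturday.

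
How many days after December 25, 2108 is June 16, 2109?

Dec 25, 2108 → Jan 25, 2109: 31 days (December has 31).
Jan 25, 2109 → Feb 25, 2109: 31 days (January has 31).
Feb 25, 2109 → Mar 25, 2109: 28 days (February has 28).
Mar 25, 2109 → Apr 25, 2109: 31 days (March has 31).
Apr 25, 2109 → May 25, 2109: 30 days (April has 30).
May 25, 2109 → Jun 16, 2109: 22 days.
Total: 173 days.

173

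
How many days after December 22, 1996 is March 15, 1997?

Dec 22, 1996 → Jan 22, 1997: 31 days (December has 31).
Jan 22, 1997 → Feb 22, 1997: 31 days (January has 31).
Feb 22, 1997 → Mar 15, 1997: 21 days.
Total: 83 days.

83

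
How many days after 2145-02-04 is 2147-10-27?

Feb 4, 2145 → Feb 4, 2146: 365 days.
Feb 4, 2146 → Feb 4, 2147: 365 days.
Feb 4, 2147 → Mar 4, 2147: 28 days (February has 28).
Mar 4, 2147 → Apr 4, 2147: 31 days (March has 31).
Apr 4, 2147 → May 4, 2147: 30 days (April has 30).
May 4, 2147 → Jun 4, 2147: 31 days (May has 31).
Jun 4, 2147 → Jul 4, 2147: 30 days (June has 30).
Jul 4, 2147 → Aug 4, 2147: 31 days (July has 31).
Aug 4, 2147 → Sep 4, 2147: 31 days (August has 31).
Sep 4, 2147 → Oct 4, 2147: 30 days (September has 30).
Oct 4, 2147 → Oct 27, 2147: 23 days.
Total: 995 days.

995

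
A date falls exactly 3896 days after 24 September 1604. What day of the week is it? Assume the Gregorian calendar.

Sep 24, 1604 is a Friday.
3896 mod 7 = 4, so 3896 days after a Friday is Friday + 4 = Tuesday.

Tuesday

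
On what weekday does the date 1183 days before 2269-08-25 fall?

First find the weekday of Aug 25, 2269. Doomsday rule: the anchor day for the 2200s is Friday. For year 69: 69÷12 = 5 r 9, and 9÷4 = 2, so 5+9+2 = 16.
Friday + 16 ≡ Sunday — that's 2269's doomsday.
In August the doomsday date is Aug 8.
Aug 25 is 17 days after Aug 8; 17 mod 7 = 3, so Sunday + 3 = Wednesday.
1183 mod 7 = 0, so 1183 days before a Wednesday is Wednesday − 0 = Wednesday.

Wednesday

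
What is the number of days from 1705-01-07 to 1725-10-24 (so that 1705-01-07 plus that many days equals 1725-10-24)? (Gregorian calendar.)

Jan 7, 1705 → Jan 7, 1706: 365 days.
Jan 7, 1706 → Jan 7, 1707: 365 days.
Jan 7, 1707 → Jan 7, 1708: 365 days.
Jan 7, 1708 → Jan 7, 1709: 366 days (Feb 29, 1708 is in that span).
Jan 7, 1709 → Jan 7, 1710: 365 days.
Jan 7, 1710 → Jan 7, 1711: 365 days.
Jan 7, 1711 → Jan 7, 1712: 365 days.
Jan 7, 1712 → Jan 7, 1713: 366 days (Feb 29, 1712 is in that span).
Jan 7, 1713 → Jan 7, 1714: 365 days.
Jan 7, 1714 → Jan 7, 1715: 365 days.
Jan 7, 1715 → Jan 7, 1716: 365 days.
Jan 7, 1716 → Jan 7, 1717: 366 days (Feb 29, 1716 is in that span).
Jan 7, 1717 → Jan 7, 1718: 365 days.
Jan 7, 1718 → Jan 7, 1719: 365 days.
Jan 7, 1719 → Jan 7, 1720: 365 days.
Jan 7, 1720 → Jan 7, 1721: 366 days (Feb 29, 1720 is in that span).
Jan 7, 1721 → Jan 7, 1722: 365 days.
Jan 7, 1722 → Jan 7, 1723: 365 days.
Jan 7, 1723 → Jan 7, 1724: 365 days.
Jan 7, 1724 → Jan 7, 1725: 366 days (Feb 29, 1724 is in that span).
Jan 7, 1725 → Feb 7, 1725: 31 days (January has 31).
Feb 7, 1725 → Mar 7, 1725: 28 days (February has 28).
Mar 7, 1725 → Apr 7, 1725: 31 days (March has 31).
Apr 7, 1725 → May 7, 1725: 30 days (April has 30).
May 7, 1725 → Jun 7, 1725: 31 days (May has 31).
Jun 7, 1725 → Jul 7, 1725: 30 days (June has 30).
Jul 7, 1725 → Aug 7, 1725: 31 days (July has 31).
Aug 7, 1725 → Sep 7, 1725: 31 days (August has 31).
Sep 7, 1725 → Oct 7, 1725: 30 days (September has 30).
Oct 7, 1725 → Oct 24, 1725: 17 days.
Total: 7595 days.

7595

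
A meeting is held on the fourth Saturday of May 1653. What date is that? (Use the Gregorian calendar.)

May 24, 1653

May 1, 1653 is a Thursday.
The first Saturday is therefore May 3 (2 days later).
The fourth Saturday is 3 + 3×7 = May 24.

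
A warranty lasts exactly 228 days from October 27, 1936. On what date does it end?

Oct has 31 days: +5 → Nov 1, 1936 (223 left).
Nov has 30 days: +30 → Dec 1, 1936 (193 left).
Dec has 31 days: +31 → Jan 1, 1937 (162 left).
Jan has 31 days: +31 → Feb 1, 1937 (131 left).
Feb has 28 days: +28 → Mar 1, 1937 (103 left).
Mar has 31 days: +31 → Apr 1, 1937 (72 left).
Apr has 30 days: +30 → May 1, 1937 (42 left).
May has 31 days: +31 → Jun 1, 1937 (11 left).
+11 → Jun 12, 1937.

June 12, 1937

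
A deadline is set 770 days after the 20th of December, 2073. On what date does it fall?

+365 (one year) → Dec 20, 2074 (405 left).
+365 (one year) → Dec 20, 2075 (40 left).
Dec has 31 days: +12 → Jan 1, 2076 (28 left).
+28 → Jan 29, 2076.

January 29, 2076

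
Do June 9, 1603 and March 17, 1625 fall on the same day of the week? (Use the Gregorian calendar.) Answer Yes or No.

Yes

From Jun 9, 1603 to Mar 17, 1625 is 7952 days.
7952 mod 7 = 0, so they are the same weekday.
(Jun 9, 1603 is a Monday; Mar 17, 1625 is a Monday.)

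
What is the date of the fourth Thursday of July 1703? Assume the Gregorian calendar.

July 26, 1703

July 1, 1703 is a Sunday.
The first Thursday is therefore July 5 (4 days later).
The fourth Thursday is 5 + 3×7 = July 26.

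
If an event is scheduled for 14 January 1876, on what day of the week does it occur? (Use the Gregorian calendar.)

Friday

Doomsday rule: the anchor day for the 1800s is Friday. For year 76: 76÷12 = 6 r 4, and 4÷4 = 1, so 6+4+1 = 11.
Friday + 11 ≡ Tuesday — that's 1876's doomsday.
In January the doomsday date is Jan 4 (1876 is a leap year (divisible by 4)).
Jan 14 is 10 days after Jan 4; 10 mod 7 = 3, so Tuesday + 3 = Friday.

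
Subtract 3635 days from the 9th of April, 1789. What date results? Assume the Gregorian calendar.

April 27, 1779

−365 (one year) → Apr 9, 1788 (3270 left).
−366 (one year; includes Feb 29, 1788) → Apr 9, 1787 (2904 left).
−365 (one year) → Apr 9, 1786 (2539 left).
−365 (one year) → Apr 9, 1785 (2174 left).
−365 (one year) → Apr 9, 1784 (1809 left).
−366 (one year; includes Feb 29, 1784) → Apr 9, 1783 (1443 left).
−365 (one year) → Apr 9, 1782 (1078 left).
−365 (one year) → Apr 9, 1781 (713 left).
−365 (one year) → Apr 9, 1780 (348 left).
−9 → Mar 31, 1780 (end of Mar, 31 days; 339 left).
−31 → Feb 29, 1780 (end of Feb, 29 days; 308 left).
−29 → Jan 31, 1780 (end of Jan, 31 days; 279 left).
−31 → Dec 31, 1779 (end of Dec, 31 days; 248 left).
−31 → Nov 30, 1779 (end of Nov, 30 days; 217 left).
−30 → Oct 31, 1779 (end of Oct, 31 days; 187 left).
−31 → Sep 30, 1779 (end of Sep, 30 days; 156 left).
−30 → Aug 31, 1779 (end of Aug, 31 days; 126 left).
−31 → Jul 31, 1779 (end of Jul, 31 days; 95 left).
−31 → Jun 30, 1779 (end of Jun, 30 days; 64 left).
−30 → May 31, 1779 (end of May, 31 days; 34 left).
−31 → Apr 30, 1779 (end of Apr, 30 days; 3 left).
−3 → Apr 27, 1779.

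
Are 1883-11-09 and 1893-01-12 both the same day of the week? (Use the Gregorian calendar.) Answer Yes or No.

From Nov 9, 1883 to Jan 12, 1893 is 3352 days.
3352 mod 7 = 6, so they are different weekdays.
(Nov 9, 1883 is a Friday; Jan 12, 1893 is a Thursday.)

No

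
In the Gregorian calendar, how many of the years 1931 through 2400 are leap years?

115

Multiples of 4 in [1931,2400]: 118.
Of those, multiples of 100: 5 (not leap unless ÷400).
Multiples of 400: 2.
Leap years = 118 − 5 + 2 = 115.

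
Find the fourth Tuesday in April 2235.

April 28, 2235

April 1, 2235 is a Wednesday.
The first Tuesday is therefore April 7 (6 days later).
The fourth Tuesday is 7 + 3×7 = April 28.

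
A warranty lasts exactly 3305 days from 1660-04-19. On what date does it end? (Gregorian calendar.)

May 7, 1669

+365 (one year) → Apr 19, 1661 (2940 left).
+365 (one year) → Apr 19, 1662 (2575 left).
+365 (one year) → Apr 19, 1663 (2210 left).
+366 (one year; includes Feb 29, 1664) → Apr 19, 1664 (1844 left).
+365 (one year) → Apr 19, 1665 (1479 left).
+365 (one year) → Apr 19, 1666 (1114 left).
+365 (one year) → Apr 19, 1667 (749 left).
+366 (one year; includes Feb 29, 1668) → Apr 19, 1668 (383 left).
Apr has 30 days: +12 → May 1, 1668 (371 left).
May has 31 days: +31 → Jun 1, 1668 (340 left).
Jun has 30 days: +30 → Jul 1, 1668 (310 left).
Jul has 31 days: +31 → Aug 1, 1668 (279 left).
Aug has 31 days: +31 → Sep 1, 1668 (248 left).
Sep has 30 days: +30 → Oct 1, 1668 (218 left).
Oct has 31 days: +31 → Nov 1, 1668 (187 left).
Nov has 30 days: +30 → Dec 1, 1668 (157 left).
Dec has 31 days: +31 → Jan 1, 1669 (126 left).
Jan has 31 days: +31 → Feb 1, 1669 (95 left).
Feb has 28 days: +28 → Mar 1, 1669 (67 left).
Mar has 31 days: +31 → Apr 1, 1669 (36 left).
Apr has 30 days: +30 → May 1, 1669 (6 left).
+6 → May 7, 1669.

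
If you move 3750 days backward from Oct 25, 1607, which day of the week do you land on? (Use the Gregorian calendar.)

Saturday

First find the weekday of Oct 25, 1607. Doomsday rule: the anchor day for the 1600s is Tuesday. For year 07: 7÷12 = 0 r 7, and 7÷4 = 1, so 0+7+1 = 8.
Tuesday + 8 ≡ Wednesday — that's 1607's doomsday.
In October the doomsday date is Oct 10.
Oct 25 is 15 days after Oct 10; 15 mod 7 = 1, so Wednesday + 1 = Thursday.
3750 mod 7 = 5, so 3750 days before a Thursday is Thursday − 5 = Saturday.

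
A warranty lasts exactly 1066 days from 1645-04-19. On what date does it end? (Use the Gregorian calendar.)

+365 (one year) → Apr 19, 1646 (701 left).
+365 (one year) → Apr 19, 1647 (336 left).
Apr has 30 days: +12 → May 1, 1647 (324 left).
May has 31 days: +31 → Jun 1, 1647 (293 left).
Jun has 30 days: +30 → Jul 1, 1647 (263 left).
Jul has 31 days: +31 → Aug 1, 1647 (232 left).
Aug has 31 days: +31 → Sep 1, 1647 (201 left).
Sep has 30 days: +30 → Oct 1, 1647 (171 left).
Oct has 31 days: +31 → Nov 1, 1647 (140 left).
Nov has 30 days: +30 → Dec 1, 1647 (110 left).
Dec has 31 days: +31 → Jan 1, 1648 (79 left).
Jan has 31 days: +31 → Feb 1, 1648 (48 left).
Feb has 29 days: +29 → Mar 1, 1648 (19 left).
+19 → Mar 20, 1648.

March 20, 1648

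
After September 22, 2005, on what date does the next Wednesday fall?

Sep 22, 2005 is a Thursday.
From Thursday to the next Wednesday is 6 days.
Sep 22, 2005 + 6 = Sep 28, 2005.

September 28, 2005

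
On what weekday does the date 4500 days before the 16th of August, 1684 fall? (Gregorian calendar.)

First find the weekday of Aug 16, 1684. Doomsday rule: the anchor day for the 1600s is Tuesday. For year 84: 84÷12 = 7 r 0, and 0÷4 = 0, so 7+0+0 = 7.
Tuesday + 7 ≡ Tuesday — that's 1684's doomsday.
In August the doomsday date is Aug 8.
Aug 16 is 8 days after Aug 8; 8 mod 7 = 1, so Tuesday + 1 = Wednesday.
4500 mod 7 = 6, so 4500 days before a Wednesday is Wednesday − 6 = Thursday.

Thursday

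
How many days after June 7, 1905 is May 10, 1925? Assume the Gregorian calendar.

Jun 7, 1905 → Jun 7, 1906: 365 days.
Jun 7, 1906 → Jun 7, 1907: 365 days.
Jun 7, 1907 → Jun 7, 1908: 366 days (Feb 29, 1908 is in that span).
Jun 7, 1908 → Jun 7, 1909: 365 days.
Jun 7, 1909 → Jun 7, 1910: 365 days.
Jun 7, 1910 → Jun 7, 1911: 365 days.
Jun 7, 1911 → Jun 7, 1912: 366 days (Feb 29, 1912 is in that span).
Jun 7, 1912 → Jun 7, 1913: 365 days.
Jun 7, 1913 → Jun 7, 1914: 365 days.
Jun 7, 1914 → Jun 7, 1915: 365 days.
Jun 7, 1915 → Jun 7, 1916: 366 days (Feb 29, 1916 is in that span).
Jun 7, 1916 → Jun 7, 1917: 365 days.
Jun 7, 1917 → Jun 7, 1918: 365 days.
Jun 7, 1918 → Jun 7, 1919: 365 days.
Jun 7, 1919 → Jun 7, 1920: 366 days (Feb 29, 1920 is in that span).
Jun 7, 1920 → Jun 7, 1921: 365 days.
Jun 7, 1921 → Jun 7, 1922: 365 days.
Jun 7, 1922 → Jun 7, 1923: 365 days.
Jun 7, 1923 → Jun 7, 1924: 366 days (Feb 29, 1924 is in that span).
Jun 7, 1924 → Jul 7, 1924: 30 days (June has 30).
Jul 7, 1924 → Aug 7, 1924: 31 days (July has 31).
Aug 7, 1924 → Sep 7, 1924: 31 days (August has 31).
Sep 7, 1924 → Oct 7, 1924: 30 days (September has 30).
Oct 7, 1924 → Nov 7, 1924: 31 days (October has 31).
Nov 7, 1924 → Dec 7, 1924: 30 days (November has 30).
Dec 7, 1924 → Jan 7, 1925: 31 days (December has 31).
Jan 7, 1925 → Feb 7, 1925: 31 days (January has 31).
Feb 7, 1925 → Mar 7, 1925: 28 days (February has 28).
Mar 7, 1925 → Apr 7, 1925: 31 days (March has 31).
Apr 7, 1925 → May 7, 1925: 30 days (April has 30).
May 7, 1925 → May 10, 1925: 3 days.
Total: 7277 days.

7277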